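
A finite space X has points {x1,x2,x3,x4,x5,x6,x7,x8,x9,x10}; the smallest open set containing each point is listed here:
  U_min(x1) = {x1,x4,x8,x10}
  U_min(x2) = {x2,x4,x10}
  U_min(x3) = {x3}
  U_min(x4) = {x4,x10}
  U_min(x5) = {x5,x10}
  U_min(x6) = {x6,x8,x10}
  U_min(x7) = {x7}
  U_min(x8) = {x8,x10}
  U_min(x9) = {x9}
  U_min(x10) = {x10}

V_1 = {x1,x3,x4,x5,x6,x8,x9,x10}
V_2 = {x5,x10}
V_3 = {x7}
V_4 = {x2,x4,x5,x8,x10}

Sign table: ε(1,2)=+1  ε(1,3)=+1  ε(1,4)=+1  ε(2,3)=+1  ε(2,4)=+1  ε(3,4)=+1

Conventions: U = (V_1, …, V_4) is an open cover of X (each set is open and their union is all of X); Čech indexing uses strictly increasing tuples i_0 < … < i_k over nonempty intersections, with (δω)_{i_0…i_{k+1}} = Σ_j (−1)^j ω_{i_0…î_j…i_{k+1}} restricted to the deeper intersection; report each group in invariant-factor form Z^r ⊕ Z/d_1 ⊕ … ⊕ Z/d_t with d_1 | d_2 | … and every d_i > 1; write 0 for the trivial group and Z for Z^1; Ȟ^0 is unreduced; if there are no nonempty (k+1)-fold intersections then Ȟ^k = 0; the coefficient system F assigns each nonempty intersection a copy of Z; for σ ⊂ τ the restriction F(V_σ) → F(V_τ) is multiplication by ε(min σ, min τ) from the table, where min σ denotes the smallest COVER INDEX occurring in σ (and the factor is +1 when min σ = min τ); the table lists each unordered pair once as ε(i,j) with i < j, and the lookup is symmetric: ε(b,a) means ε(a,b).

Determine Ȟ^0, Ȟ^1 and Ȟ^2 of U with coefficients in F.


nerve of the cover:
  V12={x5,x10} V14={x4,x5,x8,x10} V24={x5,x10}
  V124={x5,x10}
C dims 4,3,1; δ0: rk 2, SNF 1^2; δ1: rk 1, SNF 1^1
Ȟ^0 = (4 − 2) − 0 = 2, so Ȟ^0 ≅ Z^2
Ȟ^1 = (3 − 1) − 2 = 0, so Ȟ^1 ≅ 0
Ȟ^2 = (1 − 0) − 1 = 0, so Ȟ^2 ≅ 0

Ȟ^0(U;F) ≅ Z^2, Ȟ^1(U;F) ≅ 0 and Ȟ^2(U;F) ≅ 0


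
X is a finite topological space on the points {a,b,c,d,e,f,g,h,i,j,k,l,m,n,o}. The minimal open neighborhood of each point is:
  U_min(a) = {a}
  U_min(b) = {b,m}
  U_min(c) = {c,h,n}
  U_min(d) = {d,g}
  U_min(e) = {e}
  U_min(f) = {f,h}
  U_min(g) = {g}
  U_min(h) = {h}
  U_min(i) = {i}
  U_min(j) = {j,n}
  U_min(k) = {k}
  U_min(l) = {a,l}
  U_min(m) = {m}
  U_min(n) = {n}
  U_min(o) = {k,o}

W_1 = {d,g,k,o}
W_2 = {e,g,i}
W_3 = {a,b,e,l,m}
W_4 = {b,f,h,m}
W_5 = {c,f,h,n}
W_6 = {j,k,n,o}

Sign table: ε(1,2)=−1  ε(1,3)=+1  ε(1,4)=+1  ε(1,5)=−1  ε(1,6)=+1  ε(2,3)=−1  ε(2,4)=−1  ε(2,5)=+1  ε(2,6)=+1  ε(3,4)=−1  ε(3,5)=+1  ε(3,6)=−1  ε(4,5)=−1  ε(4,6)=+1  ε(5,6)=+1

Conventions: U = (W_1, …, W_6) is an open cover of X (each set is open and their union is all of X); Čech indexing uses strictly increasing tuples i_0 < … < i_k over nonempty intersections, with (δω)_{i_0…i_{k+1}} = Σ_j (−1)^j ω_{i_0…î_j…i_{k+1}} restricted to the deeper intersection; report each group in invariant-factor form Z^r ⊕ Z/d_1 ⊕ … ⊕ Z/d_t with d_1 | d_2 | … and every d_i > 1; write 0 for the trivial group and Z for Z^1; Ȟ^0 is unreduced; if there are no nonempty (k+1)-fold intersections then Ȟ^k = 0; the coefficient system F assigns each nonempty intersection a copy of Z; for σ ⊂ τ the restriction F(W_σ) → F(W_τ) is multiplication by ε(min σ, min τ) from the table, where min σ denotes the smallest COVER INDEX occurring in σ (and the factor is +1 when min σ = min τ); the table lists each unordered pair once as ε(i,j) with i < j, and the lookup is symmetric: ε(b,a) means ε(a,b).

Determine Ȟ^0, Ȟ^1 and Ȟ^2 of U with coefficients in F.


nonempty intersections:
  W12={g} W16={k,o} W23={e} W34={b,m} W45={f,h} W56={n}
C dims 6,6; δ0: rk 5, SNF 1^5
Ȟ^0: (6−5)−0=1 ⇒ Z
Ȟ^1: (6−0)−5=1 ⇒ Z
Ȟ^2: (0−0)−0=0 ⇒ 0

Ȟ^0 ≅ Z, Ȟ^1 ≅ Z, Ȟ^2 ≅ 0


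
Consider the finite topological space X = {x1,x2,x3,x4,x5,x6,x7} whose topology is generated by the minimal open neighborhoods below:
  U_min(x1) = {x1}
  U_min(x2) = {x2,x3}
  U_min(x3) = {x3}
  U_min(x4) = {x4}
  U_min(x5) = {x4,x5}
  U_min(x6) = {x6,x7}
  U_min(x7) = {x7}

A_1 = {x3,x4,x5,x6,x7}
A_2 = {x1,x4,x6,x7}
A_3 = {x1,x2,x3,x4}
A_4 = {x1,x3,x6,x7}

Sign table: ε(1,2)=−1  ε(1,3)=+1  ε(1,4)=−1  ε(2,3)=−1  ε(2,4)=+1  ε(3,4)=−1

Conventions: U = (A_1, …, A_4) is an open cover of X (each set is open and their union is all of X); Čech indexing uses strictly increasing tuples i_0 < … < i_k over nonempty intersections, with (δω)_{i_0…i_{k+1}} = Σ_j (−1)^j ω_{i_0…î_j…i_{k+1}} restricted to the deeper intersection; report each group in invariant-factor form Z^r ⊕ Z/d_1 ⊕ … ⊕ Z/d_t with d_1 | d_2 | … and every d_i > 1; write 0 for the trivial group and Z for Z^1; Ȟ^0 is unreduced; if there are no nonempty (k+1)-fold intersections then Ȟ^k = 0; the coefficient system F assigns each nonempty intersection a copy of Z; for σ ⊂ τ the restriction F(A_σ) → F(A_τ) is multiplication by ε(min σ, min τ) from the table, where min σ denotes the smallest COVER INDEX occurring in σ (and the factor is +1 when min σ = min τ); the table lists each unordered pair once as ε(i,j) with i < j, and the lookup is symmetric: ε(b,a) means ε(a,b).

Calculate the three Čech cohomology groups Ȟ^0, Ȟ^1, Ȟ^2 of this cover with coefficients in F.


Ȟ^0(U;F) ≅ Z, Ȟ^1(U;F) ≅ 0, Ȟ^2(U;F) ≅ Z

nerve of the cover:
  A12={x4,x6,x7} A13={x3,x4} A14={x3,x6,x7} A23={x1,x4} A24={x1,x6,x7} A34={x1,x3}
  A123={x4} A124={x6,x7} A134={x3} A234={x1}
C dims 4,6,4; δ0: rk 3, SNF 1^3; δ1: rk 3, SNF 1^3
Ȟ^0 = (4 − 3) − 0 = 1, so Ȟ^0 ≅ Z
Ȟ^1 = (6 − 3) − 3 = 0, so Ȟ^1 ≅ 0
Ȟ^2 = (4 − 0) − 3 = 1, so Ȟ^2 ≅ Z


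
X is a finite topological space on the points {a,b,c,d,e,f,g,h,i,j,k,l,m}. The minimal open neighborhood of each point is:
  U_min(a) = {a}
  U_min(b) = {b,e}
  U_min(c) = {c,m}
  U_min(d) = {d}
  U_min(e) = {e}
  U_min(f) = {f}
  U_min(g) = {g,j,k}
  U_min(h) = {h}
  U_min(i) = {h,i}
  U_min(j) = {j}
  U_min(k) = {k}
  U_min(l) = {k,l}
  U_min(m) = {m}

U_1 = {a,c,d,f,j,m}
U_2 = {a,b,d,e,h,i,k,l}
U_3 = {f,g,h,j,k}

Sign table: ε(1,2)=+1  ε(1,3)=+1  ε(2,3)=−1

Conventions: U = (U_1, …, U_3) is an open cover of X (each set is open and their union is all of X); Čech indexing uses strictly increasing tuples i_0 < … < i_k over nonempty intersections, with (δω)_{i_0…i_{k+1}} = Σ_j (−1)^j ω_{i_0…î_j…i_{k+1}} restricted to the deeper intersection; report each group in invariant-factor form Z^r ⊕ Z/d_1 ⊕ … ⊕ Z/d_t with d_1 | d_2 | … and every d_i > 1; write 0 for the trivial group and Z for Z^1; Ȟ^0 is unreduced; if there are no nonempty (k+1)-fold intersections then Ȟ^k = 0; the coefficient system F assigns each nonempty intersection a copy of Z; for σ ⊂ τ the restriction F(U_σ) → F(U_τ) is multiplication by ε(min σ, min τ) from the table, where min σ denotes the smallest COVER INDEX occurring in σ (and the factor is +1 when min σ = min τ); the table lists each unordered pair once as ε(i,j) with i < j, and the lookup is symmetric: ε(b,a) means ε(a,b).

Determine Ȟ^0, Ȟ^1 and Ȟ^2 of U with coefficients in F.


nerve of the cover:
  U12={a,d} U13={f,j} U23={h,k}
C dims 3,3; δ0: rk 3, SNF 1^2·2
Ȟ^0 = (3 − 3) − 0 = 0, so Ȟ^0 ≅ 0
Ȟ^1 = (3 − 0) − 3 = 0 plus torsion [2], so Ȟ^1 ≅ Z/2
Ȟ^2 = (0 − 0) − 0 = 0, so Ȟ^2 ≅ 0

Ȟ^0 ≅ 0,  Ȟ^1 ≅ Z/2,  Ȟ^2 ≅ 0


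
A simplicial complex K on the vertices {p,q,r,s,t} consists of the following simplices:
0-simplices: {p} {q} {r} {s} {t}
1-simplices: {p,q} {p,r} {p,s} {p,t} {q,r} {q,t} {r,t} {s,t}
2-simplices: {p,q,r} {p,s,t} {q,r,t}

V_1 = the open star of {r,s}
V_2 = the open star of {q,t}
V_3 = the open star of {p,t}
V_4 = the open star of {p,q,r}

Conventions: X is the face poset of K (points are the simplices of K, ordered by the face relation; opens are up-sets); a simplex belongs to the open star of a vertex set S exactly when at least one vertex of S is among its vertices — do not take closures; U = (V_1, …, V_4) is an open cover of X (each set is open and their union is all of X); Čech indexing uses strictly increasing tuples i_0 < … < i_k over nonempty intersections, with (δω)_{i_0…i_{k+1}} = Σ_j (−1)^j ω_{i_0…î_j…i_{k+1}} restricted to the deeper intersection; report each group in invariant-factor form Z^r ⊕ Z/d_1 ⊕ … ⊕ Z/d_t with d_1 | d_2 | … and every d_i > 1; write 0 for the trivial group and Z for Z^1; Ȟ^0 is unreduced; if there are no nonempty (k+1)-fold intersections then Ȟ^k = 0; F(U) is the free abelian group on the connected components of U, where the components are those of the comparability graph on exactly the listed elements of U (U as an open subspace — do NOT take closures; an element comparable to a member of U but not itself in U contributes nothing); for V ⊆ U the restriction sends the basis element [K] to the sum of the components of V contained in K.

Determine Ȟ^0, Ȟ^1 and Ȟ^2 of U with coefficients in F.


Ȟ^0 = Z, Ȟ^1 = Z and Ȟ^2 = 0

nerve of the cover:
  V1={{r},{s},{p,r},{p,s},{q,r},{r,t},{s,t},{p,q,r},{p,s,t},{q,r,t}} V2={{q},{t},{p,q},{p,t},{q,r},{q,t},{r,t},{s,t},{p,q,r},{p,s,t},{q,r,t}} V3={{p},{t},{p,q},{p,r},{p,s},{p,t},{q,t},{r,t},{s,t},{p,q,r},{p,s,t},{q,r,t}} V4={{p},{q},{r},{p,q},{p,r},{p,s},{p,t},{q,r},{q,t},{r,t},{p,q,r},{p,s,t},{q,r,t}}
  V12={{q,r},{r,t},{s,t},{p,q,r},{p,s,t},{q,r,t}} V13={{p,r},{p,s},{r,t},{s,t},{p,q,r},{p,s,t},{q,r,t}} V14={{r},{p,r},{p,s},{q,r},{r,t},{p,q,r},{p,s,t},{q,r,t}} V23={{t},{p,q},{p,t},{q,t},{r,t},{s,t},{p,q,r},{p,s,t},{q,r,t}} V24={{q},{p,q},{p,t},{q,r},{q,t},{r,t},{p,q,r},{p,s,t},{q,r,t}} V34={{p},{p,q},{p,r},{p,s},{p,t},{q,t},{r,t},{p,q,r},{p,s,t},{q,r,t}}
  V123={{r,t},{s,t},{p,q,r},{p,s,t},{q,r,t}} V124={{q,r},{r,t},{p,q,r},{p,s,t},{q,r,t}} V134={{p,r},{p,s},{r,t},{p,q,r},{p,s,t},{q,r,t}} V234={{p,q},{p,t},{q,t},{r,t},{p,q,r},{p,s,t},{q,r,t}}
  V1234={{r,t},{p,q,r},{p,s,t},{q,r,t}}
components per intersection:
  V1: {{r},{p,r},{q,r},{r,t},{p,q,r},{q,r,t}} {{s},{p,s},{s,t},{p,s,t}}
  V2: {{q},{t},{p,q},{p,t},{q,r},{q,t},{r,t},{s,t},{p,q,r},{p,s,t},{q,r,t}}
  V3: {{p},{t},{p,q},{p,r},{p,s},{p,t},{q,t},{r,t},{s,t},{p,q,r},{p,s,t},{q,r,t}}
  V4: {{p},{q},{r},{p,q},{p,r},{p,s},{p,t},{q,r},{q,t},{r,t},{p,q,r},{p,s,t},{q,r,t}}
  V12: {{q,r},{r,t},{p,q,r},{q,r,t}} {{s,t},{p,s,t}}
  V13: {{p,r},{p,q,r}} {{p,s},{s,t},{p,s,t}} {{r,t},{q,r,t}}
  V14: {{r},{p,r},{q,r},{r,t},{p,q,r},{q,r,t}} {{p,s},{p,s,t}}
  V23: {{t},{p,t},{q,t},{r,t},{s,t},{p,s,t},{q,r,t}} {{p,q},{p,q,r}}
  V24: {{q},{p,q},{q,r},{q,t},{r,t},{p,q,r},{q,r,t}} {{p,t},{p,s,t}}
  V34: {{p},{p,q},{p,r},{p,s},{p,t},{p,q,r},{p,s,t}} {{q,t},{r,t},{q,r,t}}
  V123: {{r,t},{q,r,t}} {{s,t},{p,s,t}} {{p,q,r}}
  V124: {{q,r},{r,t},{p,q,r},{q,r,t}} {{p,s,t}}
  V134: {{p,r},{p,q,r}} {{p,s},{p,s,t}} {{r,t},{q,r,t}}
  V234: {{p,q},{p,q,r}} {{p,t},{p,s,t}} {{q,t},{r,t},{q,r,t}}
  V1234: {{r,t},{q,r,t}} {{p,q,r}} {{p,s,t}}
C dims 5,13,11,3; δ0: rk 4, SNF 1^4; δ1: rk 8, SNF 1^8; δ2: rk 3, SNF 1^3
Ȟ^0 = (5 − 4) − 0 = 1, so Ȟ^0 ≅ Z
Ȟ^1 = (13 − 8) − 4 = 1, so Ȟ^1 ≅ Z
Ȟ^2 = (11 − 3) − 8 = 0, so Ȟ^2 ≅ 0


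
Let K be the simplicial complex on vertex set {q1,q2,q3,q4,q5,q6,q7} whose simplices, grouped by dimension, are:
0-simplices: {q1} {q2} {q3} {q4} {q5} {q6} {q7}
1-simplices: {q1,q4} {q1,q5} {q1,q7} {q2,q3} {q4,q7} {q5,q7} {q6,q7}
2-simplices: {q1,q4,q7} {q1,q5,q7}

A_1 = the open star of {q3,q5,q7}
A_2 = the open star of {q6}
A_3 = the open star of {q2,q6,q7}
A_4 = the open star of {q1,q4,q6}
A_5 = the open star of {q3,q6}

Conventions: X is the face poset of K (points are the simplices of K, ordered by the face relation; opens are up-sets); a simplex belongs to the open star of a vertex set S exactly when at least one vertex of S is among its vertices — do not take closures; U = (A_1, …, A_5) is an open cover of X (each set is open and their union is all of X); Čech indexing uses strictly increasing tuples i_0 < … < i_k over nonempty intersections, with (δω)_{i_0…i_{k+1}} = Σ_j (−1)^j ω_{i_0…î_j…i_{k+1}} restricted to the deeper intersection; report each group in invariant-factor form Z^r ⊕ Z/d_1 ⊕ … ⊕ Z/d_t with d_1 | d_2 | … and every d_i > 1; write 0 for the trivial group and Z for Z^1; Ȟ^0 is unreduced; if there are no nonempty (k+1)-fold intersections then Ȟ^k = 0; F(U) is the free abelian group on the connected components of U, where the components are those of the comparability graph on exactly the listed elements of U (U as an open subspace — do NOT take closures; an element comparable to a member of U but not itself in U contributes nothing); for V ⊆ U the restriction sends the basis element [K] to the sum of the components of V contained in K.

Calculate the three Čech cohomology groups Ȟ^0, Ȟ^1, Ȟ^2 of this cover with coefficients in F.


Ȟ^0 = Z^2, Ȟ^1 = 0 and Ȟ^2 = 0

nonempty intersections:
  A1={{q3},{q5},{q7},{q1,q5},{q1,q7},{q2,q3},{q4,q7},{q5,q7},{q6,q7},{q1,q4,q7},{q1,q5,q7}} A2={{q6},{q6,q7}} A3={{q2},{q6},{q7},{q1,q7},{q2,q3},{q4,q7},{q5,q7},{q6,q7},{q1,q4,q7},{q1,q5,q7}} A4={{q1},{q4},{q6},{q1,q4},{q1,q5},{q1,q7},{q4,q7},{q6,q7},{q1,q4,q7},{q1,q5,q7}} A5={{q3},{q6},{q2,q3},{q6,q7}}
  A12={{q6,q7}} A13={{q7},{q1,q7},{q2,q3},{q4,q7},{q5,q7},{q6,q7},{q1,q4,q7},{q1,q5,q7}} A14={{q1,q5},{q1,q7},{q4,q7},{q6,q7},{q1,q4,q7},{q1,q5,q7}} A15={{q3},{q2,q3},{q6,q7}} A23={{q6},{q6,q7}} A24={{q6},{q6,q7}} A25={{q6},{q6,q7}} A34={{q6},{q1,q7},{q4,q7},{q6,q7},{q1,q4,q7},{q1,q5,q7}} A35={{q6},{q2,q3},{q6,q7}} A45={{q6},{q6,q7}}
  A123={{q6,q7}} A124={{q6,q7}} A125={{q6,q7}} A134={{q1,q7},{q4,q7},{q6,q7},{q1,q4,q7},{q1,q5,q7}} A135={{q2,q3},{q6,q7}} A145={{q6,q7}} A234={{q6},{q6,q7}} A235={{q6},{q6,q7}} A245={{q6},{q6,q7}} A345={{q6},{q6,q7}}
  A1234={{q6,q7}} A1235={{q6,q7}} A1245={{q6,q7}} A1345={{q6,q7}} A2345={{q6},{q6,q7}}
  A12345={{q6,q7}}
components per intersection:
  A1: {{q3},{q2,q3}} {{q5},{q7},{q1,q5},{q1,q7},{q4,q7},{q5,q7},{q6,q7},{q1,q4,q7},{q1,q5,q7}}
  A2: {{q6},{q6,q7}}
  A3: {{q2},{q2,q3}} {{q6},{q7},{q1,q7},{q4,q7},{q5,q7},{q6,q7},{q1,q4,q7},{q1,q5,q7}}
  A4: {{q1},{q4},{q1,q4},{q1,q5},{q1,q7},{q4,q7},{q1,q4,q7},{q1,q5,q7}} {{q6},{q6,q7}}
  A5: {{q3},{q2,q3}} {{q6},{q6,q7}}
  A12: {{q6,q7}}
  A13: {{q7},{q1,q7},{q4,q7},{q5,q7},{q6,q7},{q1,q4,q7},{q1,q5,q7}} {{q2,q3}}
  A14: {{q1,q5},{q1,q7},{q4,q7},{q1,q4,q7},{q1,q5,q7}} {{q6,q7}}
  A15: {{q3},{q2,q3}} {{q6,q7}}
  A23: {{q6},{q6,q7}}
  A24: {{q6},{q6,q7}}
  A25: {{q6},{q6,q7}}
  A34: {{q6},{q6,q7}} {{q1,q7},{q4,q7},{q1,q4,q7},{q1,q5,q7}}
  A35: {{q6},{q6,q7}} {{q2,q3}}
  A45: {{q6},{q6,q7}}
  A123: {{q6,q7}}
  A124: {{q6,q7}}
  A125: {{q6,q7}}
  A134: {{q1,q7},{q4,q7},{q1,q4,q7},{q1,q5,q7}} {{q6,q7}}
  A135: {{q2,q3}} {{q6,q7}}
  A145: {{q6,q7}}
  A234: {{q6},{q6,q7}}
  A235: {{q6},{q6,q7}}
  A245: {{q6},{q6,q7}}
  A345: {{q6},{q6,q7}}
  A1234: {{q6,q7}}
  A1235: {{q6,q7}}
  A1245: {{q6,q7}}
  A1345: {{q6,q7}}
  A2345: {{q6},{q6,q7}}
  A12345: {{q6,q7}}
C dims 9,15,12,5; δ0: rk 7, SNF 1^7; δ1: rk 8, SNF 1^8; δ2: rk 4, SNF 1^4
Ȟ^0: (9−7)−0=2 ⇒ Z^2
Ȟ^1: (15−8)−7=0 ⇒ 0
Ȟ^2: (12−4)−8=0 ⇒ 0


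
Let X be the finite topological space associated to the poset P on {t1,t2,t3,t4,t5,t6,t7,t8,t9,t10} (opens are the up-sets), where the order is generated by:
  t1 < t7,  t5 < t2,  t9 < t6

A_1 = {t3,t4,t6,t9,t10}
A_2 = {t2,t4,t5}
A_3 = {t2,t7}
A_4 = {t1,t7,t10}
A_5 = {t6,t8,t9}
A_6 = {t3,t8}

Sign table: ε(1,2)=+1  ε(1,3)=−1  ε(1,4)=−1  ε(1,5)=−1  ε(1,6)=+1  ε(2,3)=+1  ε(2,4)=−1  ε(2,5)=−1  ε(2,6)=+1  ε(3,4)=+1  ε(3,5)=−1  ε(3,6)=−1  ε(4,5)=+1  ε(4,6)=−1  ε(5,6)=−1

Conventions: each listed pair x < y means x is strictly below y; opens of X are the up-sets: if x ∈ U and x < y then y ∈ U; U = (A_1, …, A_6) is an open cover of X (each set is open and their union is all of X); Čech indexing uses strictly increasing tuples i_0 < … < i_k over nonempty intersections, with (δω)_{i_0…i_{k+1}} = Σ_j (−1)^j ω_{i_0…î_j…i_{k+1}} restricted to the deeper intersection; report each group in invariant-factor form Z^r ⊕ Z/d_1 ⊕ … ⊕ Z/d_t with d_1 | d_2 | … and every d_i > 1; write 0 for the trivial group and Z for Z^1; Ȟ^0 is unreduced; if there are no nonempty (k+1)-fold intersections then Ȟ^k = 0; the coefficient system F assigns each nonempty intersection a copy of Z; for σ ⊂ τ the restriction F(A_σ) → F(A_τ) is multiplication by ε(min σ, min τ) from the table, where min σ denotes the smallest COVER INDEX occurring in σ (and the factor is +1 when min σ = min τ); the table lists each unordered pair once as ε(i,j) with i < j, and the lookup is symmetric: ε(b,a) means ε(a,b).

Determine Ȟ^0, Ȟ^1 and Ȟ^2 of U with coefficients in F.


Ȟ^0 = 0, Ȟ^1 = Z ⊕ Z/2, Ȟ^2 = 0

intersection data:
  A12={t4} A14={t10} A15={t6,t9} A16={t3} A23={t2} A34={t7} A56={t8}
C dims 6,7; δ0: rk 6, SNF 1^5·2
Ȟ^0 = (6 − 6) − 0 = 0, so Ȟ^0 ≅ 0
Ȟ^1 = (7 − 0) − 6 = 1 plus torsion [2], so Ȟ^1 ≅ Z ⊕ Z/2
Ȟ^2 = (0 − 0) − 0 = 0, so Ȟ^2 ≅ 0


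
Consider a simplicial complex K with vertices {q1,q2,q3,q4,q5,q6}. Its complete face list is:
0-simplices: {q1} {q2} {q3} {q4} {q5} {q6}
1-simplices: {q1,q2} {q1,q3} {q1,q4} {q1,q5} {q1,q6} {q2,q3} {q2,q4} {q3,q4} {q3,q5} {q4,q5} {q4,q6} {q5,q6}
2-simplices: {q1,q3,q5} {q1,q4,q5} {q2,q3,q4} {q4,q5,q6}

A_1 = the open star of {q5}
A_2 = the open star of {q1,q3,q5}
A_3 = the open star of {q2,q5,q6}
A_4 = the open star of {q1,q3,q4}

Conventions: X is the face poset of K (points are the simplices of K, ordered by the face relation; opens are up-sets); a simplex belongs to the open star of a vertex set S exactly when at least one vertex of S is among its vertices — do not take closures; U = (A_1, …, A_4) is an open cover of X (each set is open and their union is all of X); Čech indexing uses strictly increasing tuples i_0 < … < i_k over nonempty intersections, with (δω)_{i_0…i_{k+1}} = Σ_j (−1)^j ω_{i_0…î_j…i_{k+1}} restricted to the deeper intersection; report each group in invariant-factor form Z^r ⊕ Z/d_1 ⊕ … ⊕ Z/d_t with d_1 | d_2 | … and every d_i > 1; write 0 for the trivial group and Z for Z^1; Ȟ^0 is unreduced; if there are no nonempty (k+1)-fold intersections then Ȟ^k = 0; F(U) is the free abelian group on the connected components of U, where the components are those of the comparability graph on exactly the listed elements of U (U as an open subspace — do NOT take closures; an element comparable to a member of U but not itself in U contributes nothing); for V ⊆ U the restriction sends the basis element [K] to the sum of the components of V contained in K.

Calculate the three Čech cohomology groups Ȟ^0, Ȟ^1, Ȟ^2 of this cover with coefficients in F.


Ȟ^0 = Z, Ȟ^1 = Z^2, Ȟ^2 = 0

nonempty intersections:
  A1={{q5},{q1,q5},{q3,q5},{q4,q5},{q5,q6},{q1,q3,q5},{q1,q4,q5},{q4,q5,q6}} A2={{q1},{q3},{q5},{q1,q2},{q1,q3},{q1,q4},{q1,q5},{q1,q6},{q2,q3},{q3,q4},{q3,q5},{q4,q5},{q5,q6},{q1,q3,q5},{q1,q4,q5},{q2,q3,q4},{q4,q5,q6}} A3={{q2},{q5},{q6},{q1,q2},{q1,q5},{q1,q6},{q2,q3},{q2,q4},{q3,q5},{q4,q5},{q4,q6},{q5,q6},{q1,q3,q5},{q1,q4,q5},{q2,q3,q4},{q4,q5,q6}} A4={{q1},{q3},{q4},{q1,q2},{q1,q3},{q1,q4},{q1,q5},{q1,q6},{q2,q3},{q2,q4},{q3,q4},{q3,q5},{q4,q5},{q4,q6},{q1,q3,q5},{q1,q4,q5},{q2,q3,q4},{q4,q5,q6}}
  A12={{q5},{q1,q5},{q3,q5},{q4,q5},{q5,q6},{q1,q3,q5},{q1,q4,q5},{q4,q5,q6}} A13={{q5},{q1,q5},{q3,q5},{q4,q5},{q5,q6},{q1,q3,q5},{q1,q4,q5},{q4,q5,q6}} A14={{q1,q5},{q3,q5},{q4,q5},{q1,q3,q5},{q1,q4,q5},{q4,q5,q6}} A23={{q5},{q1,q2},{q1,q5},{q1,q6},{q2,q3},{q3,q5},{q4,q5},{q5,q6},{q1,q3,q5},{q1,q4,q5},{q2,q3,q4},{q4,q5,q6}} A24={{q1},{q3},{q1,q2},{q1,q3},{q1,q4},{q1,q5},{q1,q6},{q2,q3},{q3,q4},{q3,q5},{q4,q5},{q1,q3,q5},{q1,q4,q5},{q2,q3,q4},{q4,q5,q6}} A34={{q1,q2},{q1,q5},{q1,q6},{q2,q3},{q2,q4},{q3,q5},{q4,q5},{q4,q6},{q1,q3,q5},{q1,q4,q5},{q2,q3,q4},{q4,q5,q6}}
  A123={{q5},{q1,q5},{q3,q5},{q4,q5},{q5,q6},{q1,q3,q5},{q1,q4,q5},{q4,q5,q6}} A124={{q1,q5},{q3,q5},{q4,q5},{q1,q3,q5},{q1,q4,q5},{q4,q5,q6}} A134={{q1,q5},{q3,q5},{q4,q5},{q1,q3,q5},{q1,q4,q5},{q4,q5,q6}} A234={{q1,q2},{q1,q5},{q1,q6},{q2,q3},{q3,q5},{q4,q5},{q1,q3,q5},{q1,q4,q5},{q2,q3,q4},{q4,q5,q6}}
  A1234={{q1,q5},{q3,q5},{q4,q5},{q1,q3,q5},{q1,q4,q5},{q4,q5,q6}}
components per intersection:
  A1: {{q5},{q1,q5},{q3,q5},{q4,q5},{q5,q6},{q1,q3,q5},{q1,q4,q5},{q4,q5,q6}}
  A2: {{q1},{q3},{q5},{q1,q2},{q1,q3},{q1,q4},{q1,q5},{q1,q6},{q2,q3},{q3,q4},{q3,q5},{q4,q5},{q5,q6},{q1,q3,q5},{q1,q4,q5},{q2,q3,q4},{q4,q5,q6}}
  A3: {{q2},{q1,q2},{q2,q3},{q2,q4},{q2,q3,q4}} {{q5},{q6},{q1,q5},{q1,q6},{q3,q5},{q4,q5},{q4,q6},{q5,q6},{q1,q3,q5},{q1,q4,q5},{q4,q5,q6}}
  A4: {{q1},{q3},{q4},{q1,q2},{q1,q3},{q1,q4},{q1,q5},{q1,q6},{q2,q3},{q2,q4},{q3,q4},{q3,q5},{q4,q5},{q4,q6},{q1,q3,q5},{q1,q4,q5},{q2,q3,q4},{q4,q5,q6}}
  A12: {{q5},{q1,q5},{q3,q5},{q4,q5},{q5,q6},{q1,q3,q5},{q1,q4,q5},{q4,q5,q6}}
  A13: {{q5},{q1,q5},{q3,q5},{q4,q5},{q5,q6},{q1,q3,q5},{q1,q4,q5},{q4,q5,q6}}
  A14: {{q1,q5},{q3,q5},{q4,q5},{q1,q3,q5},{q1,q4,q5},{q4,q5,q6}}
  A23: {{q5},{q1,q5},{q3,q5},{q4,q5},{q5,q6},{q1,q3,q5},{q1,q4,q5},{q4,q5,q6}} {{q1,q2}} {{q1,q6}} {{q2,q3},{q2,q3,q4}}
  A24: {{q1},{q3},{q1,q2},{q1,q3},{q1,q4},{q1,q5},{q1,q6},{q2,q3},{q3,q4},{q3,q5},{q4,q5},{q1,q3,q5},{q1,q4,q5},{q2,q3,q4},{q4,q5,q6}}
  A34: {{q1,q2}} {{q1,q5},{q3,q5},{q4,q5},{q4,q6},{q1,q3,q5},{q1,q4,q5},{q4,q5,q6}} {{q1,q6}} {{q2,q3},{q2,q4},{q2,q3,q4}}
  A123: {{q5},{q1,q5},{q3,q5},{q4,q5},{q5,q6},{q1,q3,q5},{q1,q4,q5},{q4,q5,q6}}
  A124: {{q1,q5},{q3,q5},{q4,q5},{q1,q3,q5},{q1,q4,q5},{q4,q5,q6}}
  A134: {{q1,q5},{q3,q5},{q4,q5},{q1,q3,q5},{q1,q4,q5},{q4,q5,q6}}
  A234: {{q1,q2}} {{q1,q5},{q3,q5},{q4,q5},{q1,q3,q5},{q1,q4,q5},{q4,q5,q6}} {{q1,q6}} {{q2,q3},{q2,q3,q4}}
  A1234: {{q1,q5},{q3,q5},{q4,q5},{q1,q3,q5},{q1,q4,q5},{q4,q5,q6}}
C dims 5,12,7,1; δ0: rk 4, SNF 1^4; δ1: rk 6, SNF 1^6; δ2: rk 1, SNF 1^1
Ȟ^0: (5−4)−0=1 ⇒ Z
Ȟ^1: (12−6)−4=2 ⇒ Z^2
Ȟ^2: (7−1)−6=0 ⇒ 0


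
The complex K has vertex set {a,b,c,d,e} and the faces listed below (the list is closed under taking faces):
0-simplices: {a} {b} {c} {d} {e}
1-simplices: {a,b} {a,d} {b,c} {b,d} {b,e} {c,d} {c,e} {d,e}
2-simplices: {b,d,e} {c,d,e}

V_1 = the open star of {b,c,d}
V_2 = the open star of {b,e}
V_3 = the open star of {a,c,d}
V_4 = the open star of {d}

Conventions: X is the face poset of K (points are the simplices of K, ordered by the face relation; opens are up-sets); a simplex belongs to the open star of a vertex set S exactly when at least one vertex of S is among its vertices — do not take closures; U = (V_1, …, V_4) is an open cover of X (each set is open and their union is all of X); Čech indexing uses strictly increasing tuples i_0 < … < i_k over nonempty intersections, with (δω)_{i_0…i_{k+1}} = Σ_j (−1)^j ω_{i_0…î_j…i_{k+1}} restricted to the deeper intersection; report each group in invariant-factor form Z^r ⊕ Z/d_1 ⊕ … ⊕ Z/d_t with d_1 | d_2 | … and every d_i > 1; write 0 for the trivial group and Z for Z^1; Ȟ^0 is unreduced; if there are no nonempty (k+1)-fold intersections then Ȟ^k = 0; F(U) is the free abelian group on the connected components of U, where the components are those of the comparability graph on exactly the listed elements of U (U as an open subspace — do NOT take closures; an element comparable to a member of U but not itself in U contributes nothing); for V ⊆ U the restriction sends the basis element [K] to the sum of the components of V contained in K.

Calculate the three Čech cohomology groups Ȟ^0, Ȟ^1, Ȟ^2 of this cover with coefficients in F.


nerve simplices:
  V1={{b},{c},{d},{a,b},{a,d},{b,c},{b,d},{b,e},{c,d},{c,e},{d,e},{b,d,e},{c,d,e}} V2={{b},{e},{a,b},{b,c},{b,d},{b,e},{c,e},{d,e},{b,d,e},{c,d,e}} V3={{a},{c},{d},{a,b},{a,d},{b,c},{b,d},{c,d},{c,e},{d,e},{b,d,e},{c,d,e}} V4={{d},{a,d},{b,d},{c,d},{d,e},{b,d,e},{c,d,e}}
  V12={{b},{a,b},{b,c},{b,d},{b,e},{c,e},{d,e},{b,d,e},{c,d,e}} V13={{c},{d},{a,b},{a,d},{b,c},{b,d},{c,d},{c,e},{d,e},{b,d,e},{c,d,e}} V14={{d},{a,d},{b,d},{c,d},{d,e},{b,d,e},{c,d,e}} V23={{a,b},{b,c},{b,d},{c,e},{d,e},{b,d,e},{c,d,e}} V24={{b,d},{d,e},{b,d,e},{c,d,e}} V34={{d},{a,d},{b,d},{c,d},{d,e},{b,d,e},{c,d,e}}
  V123={{a,b},{b,c},{b,d},{c,e},{d,e},{b,d,e},{c,d,e}} V124={{b,d},{d,e},{b,d,e},{c,d,e}} V134={{d},{a,d},{b,d},{c,d},{d,e},{b,d,e},{c,d,e}} V234={{b,d},{d,e},{b,d,e},{c,d,e}}
  V1234={{b,d},{d,e},{b,d,e},{c,d,e}}
components per intersection:
  V1: {{b},{c},{d},{a,b},{a,d},{b,c},{b,d},{b,e},{c,d},{c,e},{d,e},{b,d,e},{c,d,e}}
  V2: {{b},{e},{a,b},{b,c},{b,d},{b,e},{c,e},{d,e},{b,d,e},{c,d,e}}
  V3: {{a},{c},{d},{a,b},{a,d},{b,c},{b,d},{c,d},{c,e},{d,e},{b,d,e},{c,d,e}}
  V4: {{d},{a,d},{b,d},{c,d},{d,e},{b,d,e},{c,d,e}}
  V12: {{b},{a,b},{b,c},{b,d},{b,e},{c,e},{d,e},{b,d,e},{c,d,e}}
  V13: {{c},{d},{a,d},{b,c},{b,d},{c,d},{c,e},{d,e},{b,d,e},{c,d,e}} {{a,b}}
  V14: {{d},{a,d},{b,d},{c,d},{d,e},{b,d,e},{c,d,e}}
  V23: {{a,b}} {{b,c}} {{b,d},{c,e},{d,e},{b,d,e},{c,d,e}}
  V24: {{b,d},{d,e},{b,d,e},{c,d,e}}
  V34: {{d},{a,d},{b,d},{c,d},{d,e},{b,d,e},{c,d,e}}
  V123: {{a,b}} {{b,c}} {{b,d},{c,e},{d,e},{b,d,e},{c,d,e}}
  V124: {{b,d},{d,e},{b,d,e},{c,d,e}}
  V134: {{d},{a,d},{b,d},{c,d},{d,e},{b,d,e},{c,d,e}}
  V234: {{b,d},{d,e},{b,d,e},{c,d,e}}
  V1234: {{b,d},{d,e},{b,d,e},{c,d,e}}
C dims 4,9,6,1; δ0: rk 3, SNF 1^3; δ1: rk 5, SNF 1^5; δ2: rk 1, SNF 1^1
degree 0: 4−3−0 = 1 → Ȟ^0 ≅ Z
degree 1: 9−5−3 = 1 → Ȟ^1 ≅ Z
degree 2: 6−1−5 = 0 → Ȟ^2 ≅ 0

Ȟ^0 ≅ Z, Ȟ^1 ≅ Z and Ȟ^2 ≅ 0


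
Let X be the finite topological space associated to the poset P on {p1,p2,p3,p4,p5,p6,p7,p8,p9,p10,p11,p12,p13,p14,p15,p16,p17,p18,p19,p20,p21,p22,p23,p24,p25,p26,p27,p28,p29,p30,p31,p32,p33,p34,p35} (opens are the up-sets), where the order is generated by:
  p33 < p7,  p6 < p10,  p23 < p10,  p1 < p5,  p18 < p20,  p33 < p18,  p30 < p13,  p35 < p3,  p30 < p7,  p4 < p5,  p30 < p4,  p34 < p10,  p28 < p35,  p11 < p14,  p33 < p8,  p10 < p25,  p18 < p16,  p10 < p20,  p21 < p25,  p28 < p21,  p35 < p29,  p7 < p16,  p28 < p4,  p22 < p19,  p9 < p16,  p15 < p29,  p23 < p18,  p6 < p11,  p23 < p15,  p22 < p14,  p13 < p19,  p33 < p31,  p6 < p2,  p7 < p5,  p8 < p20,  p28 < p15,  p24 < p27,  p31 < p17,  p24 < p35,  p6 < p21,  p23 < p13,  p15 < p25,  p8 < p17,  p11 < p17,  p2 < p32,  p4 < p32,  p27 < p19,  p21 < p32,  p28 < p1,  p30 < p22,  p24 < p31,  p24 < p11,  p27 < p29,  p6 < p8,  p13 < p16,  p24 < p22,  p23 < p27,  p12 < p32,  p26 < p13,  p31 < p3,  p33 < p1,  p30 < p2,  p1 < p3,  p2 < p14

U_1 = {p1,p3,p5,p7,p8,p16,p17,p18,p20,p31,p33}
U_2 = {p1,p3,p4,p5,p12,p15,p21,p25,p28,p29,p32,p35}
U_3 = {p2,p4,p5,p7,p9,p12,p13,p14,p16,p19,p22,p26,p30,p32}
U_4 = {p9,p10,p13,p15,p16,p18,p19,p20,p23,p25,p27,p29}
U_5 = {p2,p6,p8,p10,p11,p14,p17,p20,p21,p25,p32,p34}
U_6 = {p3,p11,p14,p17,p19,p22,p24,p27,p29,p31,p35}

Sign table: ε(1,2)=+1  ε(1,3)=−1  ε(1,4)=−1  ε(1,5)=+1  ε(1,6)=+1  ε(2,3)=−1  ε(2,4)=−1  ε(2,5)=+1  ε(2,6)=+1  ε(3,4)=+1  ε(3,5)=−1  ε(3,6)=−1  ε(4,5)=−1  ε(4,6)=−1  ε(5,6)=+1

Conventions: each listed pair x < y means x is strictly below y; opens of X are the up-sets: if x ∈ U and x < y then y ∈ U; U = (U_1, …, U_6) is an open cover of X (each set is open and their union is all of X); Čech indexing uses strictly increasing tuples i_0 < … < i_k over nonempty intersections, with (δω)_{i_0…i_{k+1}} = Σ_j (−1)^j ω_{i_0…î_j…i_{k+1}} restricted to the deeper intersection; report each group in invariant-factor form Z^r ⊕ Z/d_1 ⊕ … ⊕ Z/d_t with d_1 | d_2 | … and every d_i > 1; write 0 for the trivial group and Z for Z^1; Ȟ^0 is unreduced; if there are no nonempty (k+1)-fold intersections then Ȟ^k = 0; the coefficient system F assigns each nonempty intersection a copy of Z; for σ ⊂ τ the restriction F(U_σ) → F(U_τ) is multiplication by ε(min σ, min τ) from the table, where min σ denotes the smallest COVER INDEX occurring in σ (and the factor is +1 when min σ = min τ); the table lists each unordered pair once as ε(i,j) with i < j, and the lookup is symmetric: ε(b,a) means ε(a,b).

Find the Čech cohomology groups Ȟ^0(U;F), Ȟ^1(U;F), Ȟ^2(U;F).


nerve of the cover:
  U12={p1,p3,p5} U13={p5,p7,p16} U14={p16,p18,p20} U15={p8,p17,p20} U16={p3,p17,p31} U23={p4,p5,p12,p32} U24={p15,p25,p29} U25={p21,p25,p32} U26={p3,p29,p35} U34={p9,p13,p16,p19} U35={p2,p14,p32} U36={p14,p19,p22} U45={p10,p20,p25} U46={p19,p27,p29} U56={p11,p14,p17}
  U123={p5} U126={p3} U134={p16} U145={p20} U156={p17} U235={p32} U245={p25} U246={p29} U346={p19} U356={p14}
C dims 6,15,10; δ0: rk 5, SNF 1^5; δ1: rk 10, SNF 1^9·2
Ȟ^0 = (6 − 5) − 0 = 1, so Ȟ^0 ≅ Z
Ȟ^1 = (15 − 10) − 5 = 0, so Ȟ^1 ≅ 0
Ȟ^2 = (10 − 0) − 10 = 0 plus torsion [2], so Ȟ^2 ≅ Z/2

Ȟ^0 ≅ Z, Ȟ^1 ≅ 0 and Ȟ^2 ≅ Z/2


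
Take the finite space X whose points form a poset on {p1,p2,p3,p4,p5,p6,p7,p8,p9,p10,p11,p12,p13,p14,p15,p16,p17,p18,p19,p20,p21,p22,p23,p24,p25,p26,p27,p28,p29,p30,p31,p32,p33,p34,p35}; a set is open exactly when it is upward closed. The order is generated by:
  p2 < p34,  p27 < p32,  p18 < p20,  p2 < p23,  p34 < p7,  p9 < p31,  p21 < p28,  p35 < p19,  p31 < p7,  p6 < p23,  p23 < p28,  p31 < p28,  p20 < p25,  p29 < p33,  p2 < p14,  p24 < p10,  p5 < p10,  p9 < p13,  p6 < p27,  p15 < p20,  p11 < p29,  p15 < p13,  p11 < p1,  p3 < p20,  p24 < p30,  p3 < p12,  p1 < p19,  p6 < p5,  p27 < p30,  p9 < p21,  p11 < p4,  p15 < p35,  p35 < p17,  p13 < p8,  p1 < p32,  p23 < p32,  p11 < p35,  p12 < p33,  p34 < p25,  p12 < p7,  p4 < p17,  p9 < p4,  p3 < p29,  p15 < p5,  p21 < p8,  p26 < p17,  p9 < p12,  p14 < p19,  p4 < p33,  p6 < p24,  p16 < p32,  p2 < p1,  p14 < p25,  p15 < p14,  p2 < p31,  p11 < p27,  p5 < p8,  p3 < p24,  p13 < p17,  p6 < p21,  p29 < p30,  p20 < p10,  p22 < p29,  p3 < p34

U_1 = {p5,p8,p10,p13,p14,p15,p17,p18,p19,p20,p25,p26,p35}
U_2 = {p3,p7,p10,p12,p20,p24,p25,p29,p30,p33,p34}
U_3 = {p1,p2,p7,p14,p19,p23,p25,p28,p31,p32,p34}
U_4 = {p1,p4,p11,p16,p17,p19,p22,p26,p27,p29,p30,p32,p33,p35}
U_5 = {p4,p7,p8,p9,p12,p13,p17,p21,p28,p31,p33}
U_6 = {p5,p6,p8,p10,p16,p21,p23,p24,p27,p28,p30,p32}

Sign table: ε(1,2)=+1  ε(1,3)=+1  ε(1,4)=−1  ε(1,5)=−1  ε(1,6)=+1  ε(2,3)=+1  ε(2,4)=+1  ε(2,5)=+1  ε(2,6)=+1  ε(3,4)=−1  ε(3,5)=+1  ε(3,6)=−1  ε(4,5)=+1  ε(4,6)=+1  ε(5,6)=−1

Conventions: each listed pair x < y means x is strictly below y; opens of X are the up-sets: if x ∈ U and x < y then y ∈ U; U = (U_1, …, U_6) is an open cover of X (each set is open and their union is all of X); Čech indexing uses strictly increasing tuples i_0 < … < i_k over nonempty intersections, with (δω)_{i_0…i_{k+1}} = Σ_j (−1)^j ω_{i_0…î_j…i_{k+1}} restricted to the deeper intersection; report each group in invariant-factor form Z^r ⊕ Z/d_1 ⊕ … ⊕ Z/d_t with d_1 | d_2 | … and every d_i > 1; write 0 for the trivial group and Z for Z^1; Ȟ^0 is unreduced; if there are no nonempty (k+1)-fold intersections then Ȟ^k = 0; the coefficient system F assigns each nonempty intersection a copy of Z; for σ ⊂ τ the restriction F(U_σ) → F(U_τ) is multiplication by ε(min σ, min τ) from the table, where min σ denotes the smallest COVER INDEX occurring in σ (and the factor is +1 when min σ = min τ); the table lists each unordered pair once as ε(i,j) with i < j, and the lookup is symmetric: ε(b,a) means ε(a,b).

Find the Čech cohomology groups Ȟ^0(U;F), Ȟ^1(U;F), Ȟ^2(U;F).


Ȟ^0(U;F) ≅ 0, Ȟ^1(U;F) ≅ Z/2, Ȟ^2(U;F) ≅ Z

cover nerve:
  U12={p10,p20,p25} U13={p14,p19,p25} U14={p17,p19,p26,p35} U15={p8,p13,p17} U16={p5,p8,p10} U23={p7,p25,p34} U24={p29,p30,p33} U25={p7,p12,p33} U26={p10,p24,p30} U34={p1,p19,p32} U35={p7,p28,p31} U36={p23,p28,p32} U45={p4,p17,p33} U46={p16,p27,p30,p32} U56={p8,p21,p28}
  U123={p25} U126={p10} U134={p19} U145={p17} U156={p8} U235={p7} U245={p33} U246={p30} U346={p32} U356={p28}
C dims 6,15,10; δ0: rk 6, SNF 1^5·2; δ1: rk 9, SNF 1^9
Ȟ^0: (6−6)−0=0 ⇒ 0
Ȟ^1: (15−9)−6=0 plus torsion [2] ⇒ Z/2
Ȟ^2: (10−0)−9=1 ⇒ Z


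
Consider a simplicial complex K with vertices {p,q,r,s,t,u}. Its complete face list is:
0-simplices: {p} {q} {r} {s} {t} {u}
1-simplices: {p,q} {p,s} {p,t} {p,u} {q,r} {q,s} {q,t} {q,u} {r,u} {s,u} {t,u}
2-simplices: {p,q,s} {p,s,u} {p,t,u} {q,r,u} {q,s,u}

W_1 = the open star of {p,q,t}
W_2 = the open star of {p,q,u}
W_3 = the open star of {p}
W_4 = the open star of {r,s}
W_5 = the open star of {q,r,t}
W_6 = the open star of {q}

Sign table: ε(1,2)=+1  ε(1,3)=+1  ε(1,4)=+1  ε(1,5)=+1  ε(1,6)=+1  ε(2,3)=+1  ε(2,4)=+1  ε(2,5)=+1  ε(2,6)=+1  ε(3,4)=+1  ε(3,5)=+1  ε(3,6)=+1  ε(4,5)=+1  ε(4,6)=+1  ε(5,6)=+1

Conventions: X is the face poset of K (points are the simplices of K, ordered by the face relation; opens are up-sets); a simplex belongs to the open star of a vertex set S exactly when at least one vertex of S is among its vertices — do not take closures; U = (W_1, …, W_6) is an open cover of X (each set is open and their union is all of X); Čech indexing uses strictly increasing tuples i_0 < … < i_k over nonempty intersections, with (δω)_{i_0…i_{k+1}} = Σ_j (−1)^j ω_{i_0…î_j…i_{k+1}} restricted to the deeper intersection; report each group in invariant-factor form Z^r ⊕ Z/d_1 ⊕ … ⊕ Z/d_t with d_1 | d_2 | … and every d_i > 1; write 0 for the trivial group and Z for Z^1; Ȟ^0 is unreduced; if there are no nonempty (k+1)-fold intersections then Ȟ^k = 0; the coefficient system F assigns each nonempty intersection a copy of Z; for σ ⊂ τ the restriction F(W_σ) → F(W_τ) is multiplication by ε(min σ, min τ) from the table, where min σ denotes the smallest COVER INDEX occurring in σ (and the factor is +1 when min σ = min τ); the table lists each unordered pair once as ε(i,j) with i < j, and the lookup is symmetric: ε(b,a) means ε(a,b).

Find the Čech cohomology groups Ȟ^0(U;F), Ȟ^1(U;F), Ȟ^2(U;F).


Ȟ^0(U;F) ≅ Z,  Ȟ^1(U;F) ≅ 0,  Ȟ^2(U;F) ≅ 0

nonempty overlaps:
  W1={{p},{q},{t},{p,q},{p,s},{p,t},{p,u},{q,r},{q,s},{q,t},{q,u},{t,u},{p,q,s},{p,s,u},{p,t,u},{q,r,u},{q,s,u}} W2={{p},{q},{u},{p,q},{p,s},{p,t},{p,u},{q,r},{q,s},{q,t},{q,u},{r,u},{s,u},{t,u},{p,q,s},{p,s,u},{p,t,u},{q,r,u},{q,s,u}} W3={{p},{p,q},{p,s},{p,t},{p,u},{p,q,s},{p,s,u},{p,t,u}} W4={{r},{s},{p,s},{q,r},{q,s},{r,u},{s,u},{p,q,s},{p,s,u},{q,r,u},{q,s,u}} W5={{q},{r},{t},{p,q},{p,t},{q,r},{q,s},{q,t},{q,u},{r,u},{t,u},{p,q,s},{p,t,u},{q,r,u},{q,s,u}} W6={{q},{p,q},{q,r},{q,s},{q,t},{q,u},{p,q,s},{q,r,u},{q,s,u}}
  W12={{p},{q},{p,q},{p,s},{p,t},{p,u},{q,r},{q,s},{q,t},{q,u},{t,u},{p,q,s},{p,s,u},{p,t,u},{q,r,u},{q,s,u}} W13={{p},{p,q},{p,s},{p,t},{p,u},{p,q,s},{p,s,u},{p,t,u}} W14={{p,s},{q,r},{q,s},{p,q,s},{p,s,u},{q,r,u},{q,s,u}} W15={{q},{t},{p,q},{p,t},{q,r},{q,s},{q,t},{q,u},{t,u},{p,q,s},{p,t,u},{q,r,u},{q,s,u}} W16={{q},{p,q},{q,r},{q,s},{q,t},{q,u},{p,q,s},{q,r,u},{q,s,u}} W23={{p},{p,q},{p,s},{p,t},{p,u},{p,q,s},{p,s,u},{p,t,u}} W24={{p,s},{q,r},{q,s},{r,u},{s,u},{p,q,s},{p,s,u},{q,r,u},{q,s,u}} W25={{q},{p,q},{p,t},{q,r},{q,s},{q,t},{q,u},{r,u},{t,u},{p,q,s},{p,t,u},{q,r,u},{q,s,u}} W26={{q},{p,q},{q,r},{q,s},{q,t},{q,u},{p,q,s},{q,r,u},{q,s,u}} W34={{p,s},{p,q,s},{p,s,u}} W35={{p,q},{p,t},{p,q,s},{p,t,u}} W36={{p,q},{p,q,s}} W45={{r},{q,r},{q,s},{r,u},{p,q,s},{q,r,u},{q,s,u}} W46={{q,r},{q,s},{p,q,s},{q,r,u},{q,s,u}} W56={{q},{p,q},{q,r},{q,s},{q,t},{q,u},{p,q,s},{q,r,u},{q,s,u}}
  W123={{p},{p,q},{p,s},{p,t},{p,u},{p,q,s},{p,s,u},{p,t,u}} W124={{p,s},{q,r},{q,s},{p,q,s},{p,s,u},{q,r,u},{q,s,u}} W125={{q},{p,q},{p,t},{q,r},{q,s},{q,t},{q,u},{t,u},{p,q,s},{p,t,u},{q,r,u},{q,s,u}} W126={{q},{p,q},{q,r},{q,s},{q,t},{q,u},{p,q,s},{q,r,u},{q,s,u}} W134={{p,s},{p,q,s},{p,s,u}} W135={{p,q},{p,t},{p,q,s},{p,t,u}} W136={{p,q},{p,q,s}} W145={{q,r},{q,s},{p,q,s},{q,r,u},{q,s,u}} W146={{q,r},{q,s},{p,q,s},{q,r,u},{q,s,u}} W156={{q},{p,q},{q,r},{q,s},{q,t},{q,u},{p,q,s},{q,r,u},{q,s,u}} W234={{p,s},{p,q,s},{p,s,u}} W235={{p,q},{p,t},{p,q,s},{p,t,u}} W236={{p,q},{p,q,s}} W245={{q,r},{q,s},{r,u},{p,q,s},{q,r,u},{q,s,u}} W246={{q,r},{q,s},{p,q,s},{q,r,u},{q,s,u}} W256={{q},{p,q},{q,r},{q,s},{q,t},{q,u},{p,q,s},{q,r,u},{q,s,u}} W345={{p,q,s}} W346={{p,q,s}} W356={{p,q},{p,q,s}} W456={{q,r},{q,s},{p,q,s},{q,r,u},{q,s,u}}
  W1234={{p,s},{p,q,s},{p,s,u}} W1235={{p,q},{p,t},{p,q,s},{p,t,u}} W1236={{p,q},{p,q,s}} W1245={{q,r},{q,s},{p,q,s},{q,r,u},{q,s,u}} W1246={{q,r},{q,s},{p,q,s},{q,r,u},{q,s,u}} W1256={{q},{p,q},{q,r},{q,s},{q,t},{q,u},{p,q,s},{q,r,u},{q,s,u}} W1345={{p,q,s}} W1346={{p,q,s}} W1356={{p,q},{p,q,s}} W1456={{q,r},{q,s},{p,q,s},{q,r,u},{q,s,u}} W2345={{p,q,s}} W2346={{p,q,s}} W2356={{p,q},{p,q,s}} W2456={{q,r},{q,s},{p,q,s},{q,r,u},{q,s,u}} W3456={{p,q,s}}
  W12345={{p,q,s}} W12346={{p,q,s}} W12356={{p,q},{p,q,s}} W12456={{q,r},{q,s},{p,q,s},{q,r,u},{q,s,u}} W13456={{p,q,s}} W23456={{p,q,s}}
  W123456={{p,q,s}}
C dims 6,15,20,15; δ0: rk 5, SNF 1^5; δ1: rk 10, SNF 1^10; δ2: rk 10, SNF 1^10
degree 0: 6−5−0 = 1 → Ȟ^0 ≅ Z
degree 1: 15−10−5 = 0 → Ȟ^1 ≅ 0
degree 2: 20−10−10 = 0 → Ȟ^2 ≅ 0


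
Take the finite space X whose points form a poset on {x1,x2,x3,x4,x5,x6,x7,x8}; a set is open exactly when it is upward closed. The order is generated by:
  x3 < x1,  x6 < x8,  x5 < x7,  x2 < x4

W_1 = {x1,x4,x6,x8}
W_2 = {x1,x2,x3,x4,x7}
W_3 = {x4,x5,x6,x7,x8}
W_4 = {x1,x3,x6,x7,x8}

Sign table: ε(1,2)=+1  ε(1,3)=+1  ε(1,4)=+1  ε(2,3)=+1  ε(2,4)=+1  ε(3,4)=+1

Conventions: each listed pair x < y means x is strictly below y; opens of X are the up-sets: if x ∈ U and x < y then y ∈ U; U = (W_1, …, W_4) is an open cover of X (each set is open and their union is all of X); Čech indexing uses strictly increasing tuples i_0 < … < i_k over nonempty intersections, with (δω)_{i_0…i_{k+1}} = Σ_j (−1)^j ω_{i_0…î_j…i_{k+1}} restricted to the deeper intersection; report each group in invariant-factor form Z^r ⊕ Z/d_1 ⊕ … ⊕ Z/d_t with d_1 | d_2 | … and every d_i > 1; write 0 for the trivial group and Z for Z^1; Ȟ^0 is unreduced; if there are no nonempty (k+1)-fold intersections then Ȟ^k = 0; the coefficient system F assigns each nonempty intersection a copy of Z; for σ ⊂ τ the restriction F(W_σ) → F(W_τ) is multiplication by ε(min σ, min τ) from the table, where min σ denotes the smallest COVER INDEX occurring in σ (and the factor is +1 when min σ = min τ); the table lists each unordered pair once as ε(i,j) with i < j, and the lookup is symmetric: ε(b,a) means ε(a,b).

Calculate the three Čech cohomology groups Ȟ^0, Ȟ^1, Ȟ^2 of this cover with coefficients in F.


nonempty intersections:
  W12={x1,x4} W13={x4,x6,x8} W14={x1,x6,x8} W23={x4,x7} W24={x1,x3,x7} W34={x6,x7,x8}
  W123={x4} W124={x1} W134={x6,x8} W234={x7}
C dims 4,6,4; δ0: rk 3, SNF 1^3; δ1: rk 3, SNF 1^3
Ȟ^0: (4−3)−0=1 ⇒ Z
Ȟ^1: (6−3)−3=0 ⇒ 0
Ȟ^2: (4−0)−3=1 ⇒ Z

Ȟ^0 ≅ Z, Ȟ^1 ≅ 0, Ȟ^2 ≅ Z


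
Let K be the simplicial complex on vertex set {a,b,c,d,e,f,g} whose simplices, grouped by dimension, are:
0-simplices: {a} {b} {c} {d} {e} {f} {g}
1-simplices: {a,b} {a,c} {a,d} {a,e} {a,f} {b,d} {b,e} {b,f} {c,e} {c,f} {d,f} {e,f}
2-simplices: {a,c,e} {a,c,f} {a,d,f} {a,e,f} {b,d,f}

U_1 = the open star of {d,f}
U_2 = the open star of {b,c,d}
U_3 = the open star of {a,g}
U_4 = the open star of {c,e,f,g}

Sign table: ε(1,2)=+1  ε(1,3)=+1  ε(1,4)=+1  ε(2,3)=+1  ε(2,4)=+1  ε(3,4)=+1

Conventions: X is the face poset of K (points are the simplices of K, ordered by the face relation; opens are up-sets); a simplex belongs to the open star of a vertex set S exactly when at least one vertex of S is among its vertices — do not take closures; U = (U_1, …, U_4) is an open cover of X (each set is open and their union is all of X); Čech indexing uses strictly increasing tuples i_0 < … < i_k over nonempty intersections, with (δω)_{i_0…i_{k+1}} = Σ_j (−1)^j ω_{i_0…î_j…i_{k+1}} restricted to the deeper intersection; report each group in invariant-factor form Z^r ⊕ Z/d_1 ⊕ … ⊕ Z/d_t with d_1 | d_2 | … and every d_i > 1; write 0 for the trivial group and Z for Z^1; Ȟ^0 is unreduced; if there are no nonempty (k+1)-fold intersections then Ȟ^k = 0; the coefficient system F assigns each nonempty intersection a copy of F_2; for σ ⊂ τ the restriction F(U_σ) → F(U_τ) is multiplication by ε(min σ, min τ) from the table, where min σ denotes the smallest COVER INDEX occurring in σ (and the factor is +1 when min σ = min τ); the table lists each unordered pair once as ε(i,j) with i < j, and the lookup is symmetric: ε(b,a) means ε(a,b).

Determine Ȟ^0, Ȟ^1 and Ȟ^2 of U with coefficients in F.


Ȟ^0(U;F) ≅ Z/2, Ȟ^1(U;F) ≅ 0, Ȟ^2(U;F) ≅ 0

nerve of the cover:
  U1={{d},{f},{a,d},{a,f},{b,d},{b,f},{c,f},{d,f},{e,f},{a,c,f},{a,d,f},{a,e,f},{b,d,f}} U2={{b},{c},{d},{a,b},{a,c},{a,d},{b,d},{b,e},{b,f},{c,e},{c,f},{d,f},{a,c,e},{a,c,f},{a,d,f},{b,d,f}} U3={{a},{g},{a,b},{a,c},{a,d},{a,e},{a,f},{a,c,e},{a,c,f},{a,d,f},{a,e,f}} U4={{c},{e},{f},{g},{a,c},{a,e},{a,f},{b,e},{b,f},{c,e},{c,f},{d,f},{e,f},{a,c,e},{a,c,f},{a,d,f},{a,e,f},{b,d,f}}
  U12={{d},{a,d},{b,d},{b,f},{c,f},{d,f},{a,c,f},{a,d,f},{b,d,f}} U13={{a,d},{a,f},{a,c,f},{a,d,f},{a,e,f}} U14={{f},{a,f},{b,f},{c,f},{d,f},{e,f},{a,c,f},{a,d,f},{a,e,f},{b,d,f}} U23={{a,b},{a,c},{a,d},{a,c,e},{a,c,f},{a,d,f}} U24={{c},{a,c},{b,e},{b,f},{c,e},{c,f},{d,f},{a,c,e},{a,c,f},{a,d,f},{b,d,f}} U34={{g},{a,c},{a,e},{a,f},{a,c,e},{a,c,f},{a,d,f},{a,e,f}}
  U123={{a,d},{a,c,f},{a,d,f}} U124={{b,f},{c,f},{d,f},{a,c,f},{a,d,f},{b,d,f}} U134={{a,f},{a,c,f},{a,d,f},{a,e,f}} U234={{a,c},{a,c,e},{a,c,f},{a,d,f}}
  U1234={{a,c,f},{a,d,f}}
C dims 4,6,4,1; δ0: rk_F2 3; δ1: rk_F2 3; δ2: rk_F2 1
Ȟ^0 = (4 − 3) − 0 = 1, so Ȟ^0 ≅ Z/2
Ȟ^1 = (6 − 3) − 3 = 0, so Ȟ^1 ≅ 0
Ȟ^2 = (4 − 1) − 3 = 0, so Ȟ^2 ≅ 0
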